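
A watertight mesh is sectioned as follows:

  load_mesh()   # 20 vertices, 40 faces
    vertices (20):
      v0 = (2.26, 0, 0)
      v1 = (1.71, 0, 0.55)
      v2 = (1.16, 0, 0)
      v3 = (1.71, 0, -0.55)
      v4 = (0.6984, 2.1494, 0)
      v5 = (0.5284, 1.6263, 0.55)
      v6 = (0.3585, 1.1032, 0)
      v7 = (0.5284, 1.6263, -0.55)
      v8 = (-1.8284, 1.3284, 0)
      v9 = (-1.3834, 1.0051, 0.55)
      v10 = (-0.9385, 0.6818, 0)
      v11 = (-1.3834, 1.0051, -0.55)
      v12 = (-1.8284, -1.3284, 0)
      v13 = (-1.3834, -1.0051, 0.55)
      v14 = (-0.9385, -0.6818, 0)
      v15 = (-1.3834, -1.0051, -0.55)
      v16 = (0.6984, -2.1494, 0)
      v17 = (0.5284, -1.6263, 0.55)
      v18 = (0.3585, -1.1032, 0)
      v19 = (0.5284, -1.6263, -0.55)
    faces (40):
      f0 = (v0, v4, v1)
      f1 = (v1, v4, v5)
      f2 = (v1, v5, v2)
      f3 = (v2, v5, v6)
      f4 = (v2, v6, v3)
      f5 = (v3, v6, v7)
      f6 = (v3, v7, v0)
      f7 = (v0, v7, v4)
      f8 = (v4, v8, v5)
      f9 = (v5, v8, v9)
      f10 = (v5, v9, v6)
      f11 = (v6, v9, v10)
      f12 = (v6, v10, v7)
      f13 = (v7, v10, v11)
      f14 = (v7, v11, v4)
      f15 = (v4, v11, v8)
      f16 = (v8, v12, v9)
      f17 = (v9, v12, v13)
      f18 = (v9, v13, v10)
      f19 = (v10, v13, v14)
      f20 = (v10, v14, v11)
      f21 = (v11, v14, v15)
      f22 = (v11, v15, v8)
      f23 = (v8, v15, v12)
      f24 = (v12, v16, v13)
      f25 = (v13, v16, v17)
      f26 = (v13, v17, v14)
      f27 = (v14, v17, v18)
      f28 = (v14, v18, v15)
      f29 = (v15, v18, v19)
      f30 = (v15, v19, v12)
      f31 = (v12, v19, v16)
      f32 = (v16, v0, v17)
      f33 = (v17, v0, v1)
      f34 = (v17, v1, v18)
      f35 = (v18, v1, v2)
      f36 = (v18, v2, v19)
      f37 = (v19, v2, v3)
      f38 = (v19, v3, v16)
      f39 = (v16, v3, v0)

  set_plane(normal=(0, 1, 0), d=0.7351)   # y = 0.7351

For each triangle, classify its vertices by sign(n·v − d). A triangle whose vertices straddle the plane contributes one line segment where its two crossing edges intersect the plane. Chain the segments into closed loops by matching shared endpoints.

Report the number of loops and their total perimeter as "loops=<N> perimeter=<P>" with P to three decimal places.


Straddling triangles (18 of 40):
  (v0,v4,v1) [-+-] → (1.72593, 0.7351, 0)–(1.36403, 0.7351, 0.361899)  len=0.5118
  (v1,v4,v5) [-++] → (1.36403, 0.7351, 0.361899)–(1.17591, 0.7351, 0.55)  len=0.2660
  (v1,v5,v2) [-+-] → (1.17591, 0.7351, 0.55)–(0.874512, 0.7351, 0.248604)  len=0.4262
  (v2,v5,v6) [-++] → (0.874512, 0.7351, 0.248604)–(0.625933, 0.7351, 0)  len=0.3516
  (v2,v6,v3) [-+-] → (0.625933, 0.7351, 0)–(0.809449, 0.7351, -0.183516)  len=0.2595
  (v3,v6,v7) [-++] → (0.809449, 0.7351, -0.183516)–(1.17591, 0.7351, -0.55)  len=0.5183
  (v3,v7,v0) [-+-] → (1.17591, 0.7351, -0.55)–(1.4773, 0.7351, -0.248604)  len=0.4262
  (v0,v7,v4) [-++] → (1.4773, 0.7351, -0.248604)–(1.72593, 0.7351, 0)  len=0.3516
  (v6,v9,v10) [++-] → (-1.01185, 0.7351, 0.0906743)–(-0.774451, 0.7351, 0)  len=0.2541
  (v6,v10,v7) [+-+] → (-0.774451, 0.7351, 0)–(-0.85572, 0.7351, -0.0310376)  len=0.0870
  (v7,v10,v11) [+-+] → (-0.85572, 0.7351, -0.0310376)–(-1.01185, 0.7351, -0.0906743)  len=0.1671
  (v8,v12,v9) [+-+] → (-1.8284, 0.7351, 0)–(-1.43489, 0.7351, 0.486362)  len=0.6256
  (v9,v12,v13) [+--] → (-1.43489, 0.7351, 0.486362)–(-1.3834, 0.7351, 0.55)  len=0.0819
  (v9,v13,v10) [+--] → (-1.3834, 0.7351, 0.55)–(-1.01185, 0.7351, 0.0906743)  len=0.5908
  (v10,v14,v11) [--+] → (-1.31219, 0.7351, -0.461969)–(-1.01185, 0.7351, -0.0906743)  len=0.4776
  (v11,v14,v15) [+--] → (-1.31219, 0.7351, -0.461969)–(-1.3834, 0.7351, -0.55)  len=0.1132
  (v11,v15,v8) [+-+] → (-1.3834, 0.7351, -0.55)–(-1.71526, 0.7351, -0.139839)  len=0.5276
  (v8,v15,v12) [+--] → (-1.71526, 0.7351, -0.139839)–(-1.8284, 0.7351, 0)  len=0.1799

Chained into 2 loop(s):
  loop 1: 8 segments, perimeter = 3.1113
  loop 2: 10 segments, perimeter = 3.1048
Total perimeter = 6.216

loops=2 perimeter=6.216


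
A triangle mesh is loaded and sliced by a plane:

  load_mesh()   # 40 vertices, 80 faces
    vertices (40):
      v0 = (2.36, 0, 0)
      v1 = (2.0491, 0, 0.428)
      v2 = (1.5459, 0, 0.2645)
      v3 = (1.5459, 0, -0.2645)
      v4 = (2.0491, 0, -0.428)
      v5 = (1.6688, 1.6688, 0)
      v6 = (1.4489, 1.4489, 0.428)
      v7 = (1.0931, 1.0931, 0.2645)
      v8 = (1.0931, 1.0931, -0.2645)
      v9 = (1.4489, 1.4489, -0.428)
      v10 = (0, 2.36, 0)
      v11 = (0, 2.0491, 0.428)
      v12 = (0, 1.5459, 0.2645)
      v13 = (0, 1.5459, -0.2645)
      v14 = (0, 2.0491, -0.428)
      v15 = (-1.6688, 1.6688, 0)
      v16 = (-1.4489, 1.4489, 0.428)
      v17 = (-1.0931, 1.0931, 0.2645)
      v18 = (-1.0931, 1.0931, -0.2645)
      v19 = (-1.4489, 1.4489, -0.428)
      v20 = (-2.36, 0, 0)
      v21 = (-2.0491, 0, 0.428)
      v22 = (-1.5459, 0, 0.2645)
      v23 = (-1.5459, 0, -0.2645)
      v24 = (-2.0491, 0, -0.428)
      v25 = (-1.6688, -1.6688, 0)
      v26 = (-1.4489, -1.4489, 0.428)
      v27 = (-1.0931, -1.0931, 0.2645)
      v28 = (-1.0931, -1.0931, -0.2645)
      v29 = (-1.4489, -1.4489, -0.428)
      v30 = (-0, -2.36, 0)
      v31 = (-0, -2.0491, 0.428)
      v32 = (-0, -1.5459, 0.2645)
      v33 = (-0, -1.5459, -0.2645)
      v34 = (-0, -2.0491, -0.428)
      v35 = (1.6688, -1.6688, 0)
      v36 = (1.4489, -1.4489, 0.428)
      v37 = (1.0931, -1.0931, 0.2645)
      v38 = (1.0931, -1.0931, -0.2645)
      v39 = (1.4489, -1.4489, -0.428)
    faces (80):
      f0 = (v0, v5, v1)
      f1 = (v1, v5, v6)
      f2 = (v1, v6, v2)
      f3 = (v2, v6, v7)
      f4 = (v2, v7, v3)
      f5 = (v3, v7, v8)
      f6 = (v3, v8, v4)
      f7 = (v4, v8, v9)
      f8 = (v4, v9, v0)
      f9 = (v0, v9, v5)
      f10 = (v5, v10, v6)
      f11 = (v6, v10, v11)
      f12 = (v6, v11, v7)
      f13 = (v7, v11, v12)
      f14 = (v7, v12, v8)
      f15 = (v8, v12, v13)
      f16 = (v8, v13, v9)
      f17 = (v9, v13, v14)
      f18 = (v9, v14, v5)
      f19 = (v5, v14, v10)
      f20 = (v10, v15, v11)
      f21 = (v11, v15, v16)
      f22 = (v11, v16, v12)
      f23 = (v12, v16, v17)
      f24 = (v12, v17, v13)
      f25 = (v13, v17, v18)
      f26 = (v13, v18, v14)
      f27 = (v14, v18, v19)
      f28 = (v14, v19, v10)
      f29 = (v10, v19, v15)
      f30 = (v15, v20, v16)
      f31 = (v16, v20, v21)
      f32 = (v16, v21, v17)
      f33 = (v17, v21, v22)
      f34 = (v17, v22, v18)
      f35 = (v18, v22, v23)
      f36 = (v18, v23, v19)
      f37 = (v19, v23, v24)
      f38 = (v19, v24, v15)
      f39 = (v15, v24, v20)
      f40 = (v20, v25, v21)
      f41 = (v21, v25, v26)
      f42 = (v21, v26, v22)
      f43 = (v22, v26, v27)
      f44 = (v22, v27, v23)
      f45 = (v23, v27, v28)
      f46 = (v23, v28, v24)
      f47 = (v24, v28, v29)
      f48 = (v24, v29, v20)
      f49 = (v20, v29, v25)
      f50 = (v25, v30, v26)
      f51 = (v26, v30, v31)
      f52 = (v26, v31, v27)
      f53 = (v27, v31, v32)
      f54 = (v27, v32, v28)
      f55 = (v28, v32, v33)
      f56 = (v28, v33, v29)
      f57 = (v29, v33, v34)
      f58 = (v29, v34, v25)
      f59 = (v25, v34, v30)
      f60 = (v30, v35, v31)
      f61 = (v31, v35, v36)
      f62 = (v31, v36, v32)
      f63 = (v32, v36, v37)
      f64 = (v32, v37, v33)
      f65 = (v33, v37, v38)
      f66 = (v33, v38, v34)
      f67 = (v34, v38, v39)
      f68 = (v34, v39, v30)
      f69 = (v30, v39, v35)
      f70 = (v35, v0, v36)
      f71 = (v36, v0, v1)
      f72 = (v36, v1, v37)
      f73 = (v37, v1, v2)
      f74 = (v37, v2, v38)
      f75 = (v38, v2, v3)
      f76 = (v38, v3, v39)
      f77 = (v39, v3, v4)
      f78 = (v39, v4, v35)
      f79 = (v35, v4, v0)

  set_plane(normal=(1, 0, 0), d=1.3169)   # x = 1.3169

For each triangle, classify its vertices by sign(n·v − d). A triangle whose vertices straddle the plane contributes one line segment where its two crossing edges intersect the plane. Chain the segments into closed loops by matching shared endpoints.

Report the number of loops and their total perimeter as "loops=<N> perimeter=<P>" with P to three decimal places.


loops=2 perimeter=7.043

Straddling triangles (24 of 80):
  (v2,v6,v7) [++-] → (1.3169, 1.3169, 0.367342)–(1.3169, 0.552827, 0.2645)  len=0.7710
  (v2,v7,v3) [+-+] → (1.3169, 0.552827, 0.2645)–(1.3169, 0.552827, 0.00303754)  len=0.2615
  (v3,v7,v8) [+--] → (1.3169, 0.552827, 0.00303754)–(1.3169, 0.552827, -0.2645)  len=0.2675
  (v3,v8,v4) [+-+] → (1.3169, 0.552827, -0.2645)–(1.3169, 0.837205, -0.302775)  len=0.2869
  (v4,v8,v9) [+-+] → (1.3169, 0.837205, -0.302775)–(1.3169, 1.3169, -0.367342)  len=0.4840
  (v5,v10,v6) [+-+] → (1.3169, 1.81455, 0)–(1.3169, 1.5319, 0.389008)  len=0.4809
  (v6,v10,v11) [+--] → (1.3169, 1.5319, 0.389008)–(1.3169, 1.50358, 0.428)  len=0.0482
  (v6,v11,v7) [+--] → (1.3169, 1.50358, 0.428)–(1.3169, 1.3169, 0.367342)  len=0.1963
  (v8,v13,v9) [--+] → (1.3169, 1.45774, -0.413105)–(1.3169, 1.3169, -0.367342)  len=0.1481
  (v9,v13,v14) [+--] → (1.3169, 1.45774, -0.413105)–(1.3169, 1.50358, -0.428)  len=0.0482
  (v9,v14,v5) [+-+] → (1.3169, 1.50358, -0.428)–(1.3169, 1.74899, -0.0902524)  len=0.4175
  (v5,v14,v10) [+--] → (1.3169, 1.74899, -0.0902524)–(1.3169, 1.81455, 0)  len=0.1116
  (v30,v35,v31) [-+-] → (1.3169, -1.81455, 0)–(1.3169, -1.74899, 0.0902524)  len=0.1116
  (v31,v35,v36) [-++] → (1.3169, -1.74899, 0.0902524)–(1.3169, -1.50358, 0.428)  len=0.4175
  (v31,v36,v32) [-+-] → (1.3169, -1.50358, 0.428)–(1.3169, -1.45774, 0.413105)  len=0.0482
  (v32,v36,v37) [-+-] → (1.3169, -1.45774, 0.413105)–(1.3169, -1.3169, 0.367342)  len=0.1481
  (v34,v38,v39) [--+] → (1.3169, -1.3169, -0.367342)–(1.3169, -1.50358, -0.428)  len=0.1963
  (v34,v39,v30) [-+-] → (1.3169, -1.50358, -0.428)–(1.3169, -1.5319, -0.389008)  len=0.0482
  (v30,v39,v35) [-++] → (1.3169, -1.5319, -0.389008)–(1.3169, -1.81455, 0)  len=0.4809
  (v36,v1,v37) [++-] → (1.3169, -0.837205, 0.302775)–(1.3169, -1.3169, 0.367342)  len=0.4840
  (v37,v1,v2) [-++] → (1.3169, -0.837205, 0.302775)–(1.3169, -0.552827, 0.2645)  len=0.2869
  (v37,v2,v38) [-+-] → (1.3169, -0.552827, 0.2645)–(1.3169, -0.552827, -0.00303754)  len=0.2675
  (v38,v2,v3) [-++] → (1.3169, -0.552827, -0.00303754)–(1.3169, -0.552827, -0.2645)  len=0.2615
  (v38,v3,v39) [-++] → (1.3169, -0.552827, -0.2645)–(1.3169, -1.3169, -0.367342)  len=0.7710

Chained into 2 loop(s):
  loop 1: 12 segments, perimeter = 3.5216
  loop 2: 12 segments, perimeter = 3.5216
Total perimeter = 7.043


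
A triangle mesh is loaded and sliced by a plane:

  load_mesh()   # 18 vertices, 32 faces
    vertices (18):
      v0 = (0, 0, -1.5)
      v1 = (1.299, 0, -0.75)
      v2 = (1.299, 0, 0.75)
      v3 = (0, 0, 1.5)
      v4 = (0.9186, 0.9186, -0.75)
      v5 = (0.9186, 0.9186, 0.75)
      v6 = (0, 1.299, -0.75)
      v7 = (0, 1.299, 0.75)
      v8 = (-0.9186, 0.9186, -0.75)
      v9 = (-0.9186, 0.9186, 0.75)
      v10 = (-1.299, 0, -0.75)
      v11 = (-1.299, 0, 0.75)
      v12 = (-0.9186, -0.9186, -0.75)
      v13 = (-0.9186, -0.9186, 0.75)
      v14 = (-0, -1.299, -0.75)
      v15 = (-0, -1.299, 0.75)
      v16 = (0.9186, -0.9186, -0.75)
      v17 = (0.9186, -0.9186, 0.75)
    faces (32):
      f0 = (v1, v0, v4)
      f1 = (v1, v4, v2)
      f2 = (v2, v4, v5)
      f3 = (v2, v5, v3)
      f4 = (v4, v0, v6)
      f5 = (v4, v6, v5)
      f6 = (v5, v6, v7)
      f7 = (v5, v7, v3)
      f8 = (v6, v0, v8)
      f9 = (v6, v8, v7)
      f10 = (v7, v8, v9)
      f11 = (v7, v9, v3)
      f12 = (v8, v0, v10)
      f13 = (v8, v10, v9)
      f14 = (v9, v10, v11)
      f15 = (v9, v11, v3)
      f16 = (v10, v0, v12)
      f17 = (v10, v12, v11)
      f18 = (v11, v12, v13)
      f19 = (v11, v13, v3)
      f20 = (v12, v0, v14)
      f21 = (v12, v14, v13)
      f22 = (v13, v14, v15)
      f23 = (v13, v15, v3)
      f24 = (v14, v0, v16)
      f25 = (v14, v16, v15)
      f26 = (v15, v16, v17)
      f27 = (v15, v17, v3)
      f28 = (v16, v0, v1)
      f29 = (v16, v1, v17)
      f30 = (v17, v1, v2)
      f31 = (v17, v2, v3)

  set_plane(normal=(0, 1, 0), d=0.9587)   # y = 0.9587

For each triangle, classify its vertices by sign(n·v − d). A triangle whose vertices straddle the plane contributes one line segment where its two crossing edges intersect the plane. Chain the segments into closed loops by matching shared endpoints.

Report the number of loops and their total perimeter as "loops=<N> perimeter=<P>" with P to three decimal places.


loops=1 perimeter=6.380

Straddling triangles (8 of 32):
  (v4,v0,v6) [--+] → (0, 0.9587, -0.946478)–(0.821765, 0.9587, -0.75)  len=0.8449
  (v4,v6,v5) [-+-] → (0.821765, 0.9587, -0.75)–(0.821765, 0.9587, 0.591877)  len=1.3419
  (v5,v6,v7) [-++] → (0.821765, 0.9587, 0.591877)–(0.821765, 0.9587, 0.75)  len=0.1581
  (v5,v7,v3) [-+-] → (0.821765, 0.9587, 0.75)–(0, 0.9587, 0.946478)  len=0.8449
  (v6,v0,v8) [+--] → (0, 0.9587, -0.946478)–(-0.821765, 0.9587, -0.75)  len=0.8449
  (v6,v8,v7) [+-+] → (-0.821765, 0.9587, -0.75)–(-0.821765, 0.9587, -0.591877)  len=0.1581
  (v7,v8,v9) [+--] → (-0.821765, 0.9587, -0.591877)–(-0.821765, 0.9587, 0.75)  len=1.3419
  (v7,v9,v3) [+--] → (-0.821765, 0.9587, 0.75)–(0, 0.9587, 0.946478)  len=0.8449

Chained into 1 loop(s):
  loop 1: 8 segments, perimeter = 6.3797
Total perimeter = 6.380


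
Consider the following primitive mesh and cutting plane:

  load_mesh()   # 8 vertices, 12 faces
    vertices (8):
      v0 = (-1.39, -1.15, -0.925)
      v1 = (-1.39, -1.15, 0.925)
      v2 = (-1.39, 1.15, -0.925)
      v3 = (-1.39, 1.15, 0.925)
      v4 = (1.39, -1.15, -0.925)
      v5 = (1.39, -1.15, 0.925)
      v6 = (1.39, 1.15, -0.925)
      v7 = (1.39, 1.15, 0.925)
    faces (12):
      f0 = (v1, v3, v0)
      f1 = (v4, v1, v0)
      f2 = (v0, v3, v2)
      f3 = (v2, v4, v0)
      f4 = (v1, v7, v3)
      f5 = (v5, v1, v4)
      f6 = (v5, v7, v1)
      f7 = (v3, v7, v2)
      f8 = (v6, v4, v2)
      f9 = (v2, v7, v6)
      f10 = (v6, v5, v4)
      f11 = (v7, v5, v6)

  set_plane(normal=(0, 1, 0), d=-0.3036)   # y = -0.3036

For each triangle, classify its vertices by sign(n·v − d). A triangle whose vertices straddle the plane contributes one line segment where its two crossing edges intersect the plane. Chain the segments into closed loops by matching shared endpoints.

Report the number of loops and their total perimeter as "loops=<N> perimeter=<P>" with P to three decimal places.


Straddling triangles (8 of 12):
  (v1,v3,v0) [-+-] → (-1.39, -0.3036, 0.925)–(-1.39, -0.3036, -0.2442)  len=1.1692
  (v0,v3,v2) [-++] → (-1.39, -0.3036, -0.2442)–(-1.39, -0.3036, -0.925)  len=0.6808
  (v2,v4,v0) [+--] → (0.36696, -0.3036, -0.925)–(-1.39, -0.3036, -0.925)  len=1.7570
  (v1,v7,v3) [-++] → (-0.36696, -0.3036, 0.925)–(-1.39, -0.3036, 0.925)  len=1.0230
  (v5,v7,v1) [-+-] → (1.39, -0.3036, 0.925)–(-0.36696, -0.3036, 0.925)  len=1.7570
  (v6,v4,v2) [+-+] → (1.39, -0.3036, -0.925)–(0.36696, -0.3036, -0.925)  len=1.0230
  (v6,v5,v4) [+--] → (1.39, -0.3036, 0.2442)–(1.39, -0.3036, -0.925)  len=1.1692
  (v7,v5,v6) [+-+] → (1.39, -0.3036, 0.925)–(1.39, -0.3036, 0.2442)  len=0.6808

Chained into 1 loop(s):
  loop 1: 8 segments, perimeter = 9.2600
Total perimeter = 9.260

loops=1 perimeter=9.260


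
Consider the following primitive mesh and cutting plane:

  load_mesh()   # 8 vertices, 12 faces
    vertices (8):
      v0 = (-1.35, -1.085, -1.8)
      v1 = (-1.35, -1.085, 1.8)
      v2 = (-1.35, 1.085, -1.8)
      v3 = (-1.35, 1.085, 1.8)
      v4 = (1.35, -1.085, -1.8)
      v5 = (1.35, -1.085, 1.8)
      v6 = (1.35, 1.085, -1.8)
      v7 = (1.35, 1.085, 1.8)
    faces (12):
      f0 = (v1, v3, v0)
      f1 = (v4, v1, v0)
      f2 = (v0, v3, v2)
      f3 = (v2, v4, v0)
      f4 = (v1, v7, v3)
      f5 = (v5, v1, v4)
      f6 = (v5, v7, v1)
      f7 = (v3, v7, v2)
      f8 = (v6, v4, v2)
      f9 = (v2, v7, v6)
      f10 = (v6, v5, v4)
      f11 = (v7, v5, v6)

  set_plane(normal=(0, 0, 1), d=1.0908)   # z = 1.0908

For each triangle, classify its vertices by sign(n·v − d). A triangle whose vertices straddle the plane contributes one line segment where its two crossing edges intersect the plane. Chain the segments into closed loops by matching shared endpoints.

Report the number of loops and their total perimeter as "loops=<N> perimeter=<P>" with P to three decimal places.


loops=1 perimeter=9.740

Straddling triangles (8 of 12):
  (v1,v3,v0) [++-] → (-1.35, 0.65751, 1.0908)–(-1.35, -1.085, 1.0908)  len=1.7425
  (v4,v1,v0) [-+-] → (-0.8181, -1.085, 1.0908)–(-1.35, -1.085, 1.0908)  len=0.5319
  (v0,v3,v2) [-+-] → (-1.35, 0.65751, 1.0908)–(-1.35, 1.085, 1.0908)  len=0.4275
  (v5,v1,v4) [++-] → (-0.8181, -1.085, 1.0908)–(1.35, -1.085, 1.0908)  len=2.1681
  (v3,v7,v2) [++-] → (0.8181, 1.085, 1.0908)–(-1.35, 1.085, 1.0908)  len=2.1681
  (v2,v7,v6) [-+-] → (0.8181, 1.085, 1.0908)–(1.35, 1.085, 1.0908)  len=0.5319
  (v6,v5,v4) [-+-] → (1.35, -0.65751, 1.0908)–(1.35, -1.085, 1.0908)  len=0.4275
  (v7,v5,v6) [++-] → (1.35, -0.65751, 1.0908)–(1.35, 1.085, 1.0908)  len=1.7425

Chained into 1 loop(s):
  loop 1: 8 segments, perimeter = 9.7400
Total perimeter = 9.740


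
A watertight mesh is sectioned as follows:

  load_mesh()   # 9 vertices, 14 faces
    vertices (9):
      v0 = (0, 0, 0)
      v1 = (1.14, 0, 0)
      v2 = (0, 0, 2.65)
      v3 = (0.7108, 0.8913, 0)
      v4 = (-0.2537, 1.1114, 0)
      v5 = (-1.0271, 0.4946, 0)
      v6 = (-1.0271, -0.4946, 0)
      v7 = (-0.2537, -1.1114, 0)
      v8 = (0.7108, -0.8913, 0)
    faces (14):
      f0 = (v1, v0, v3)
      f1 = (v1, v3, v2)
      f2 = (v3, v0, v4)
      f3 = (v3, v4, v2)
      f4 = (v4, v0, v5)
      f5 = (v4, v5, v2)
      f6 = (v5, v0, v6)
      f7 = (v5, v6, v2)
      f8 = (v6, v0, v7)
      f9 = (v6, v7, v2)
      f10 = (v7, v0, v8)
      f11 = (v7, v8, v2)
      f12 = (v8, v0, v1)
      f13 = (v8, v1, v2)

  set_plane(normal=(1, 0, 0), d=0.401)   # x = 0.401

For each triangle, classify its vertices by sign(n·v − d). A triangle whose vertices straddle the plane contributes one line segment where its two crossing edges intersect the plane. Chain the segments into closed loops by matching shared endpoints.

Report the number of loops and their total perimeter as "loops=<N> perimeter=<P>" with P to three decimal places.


Straddling triangles (8 of 14):
  (v1,v0,v3) [+-+] → (0.401, 0, 0)–(0.401, 0.50283, 0)  len=0.5028
  (v1,v3,v2) [++-] → (0.401, 0.50283, 1.15499)–(0.401, 0, 1.71785)  len=0.7547
  (v3,v0,v4) [+--] → (0.401, 0.50283, 0)–(0.401, 0.961997, 0)  len=0.4592
  (v3,v4,v2) [+--] → (0.401, 0.961997, 0)–(0.401, 0.50283, 1.15499)  len=1.2429
  (v7,v0,v8) [--+] → (0.401, -0.50283, 0)–(0.401, -0.961997, 0)  len=0.4592
  (v7,v8,v2) [-+-] → (0.401, -0.961997, 0)–(0.401, -0.50283, 1.15499)  len=1.2429
  (v8,v0,v1) [+-+] → (0.401, -0.50283, 0)–(0.401, 0, 0)  len=0.5028
  (v8,v1,v2) [++-] → (0.401, 0, 1.71785)–(0.401, -0.50283, 1.15499)  len=0.7547

Chained into 1 loop(s):
  loop 1: 8 segments, perimeter = 5.9193
Total perimeter = 5.919

loops=1 perimeter=5.919


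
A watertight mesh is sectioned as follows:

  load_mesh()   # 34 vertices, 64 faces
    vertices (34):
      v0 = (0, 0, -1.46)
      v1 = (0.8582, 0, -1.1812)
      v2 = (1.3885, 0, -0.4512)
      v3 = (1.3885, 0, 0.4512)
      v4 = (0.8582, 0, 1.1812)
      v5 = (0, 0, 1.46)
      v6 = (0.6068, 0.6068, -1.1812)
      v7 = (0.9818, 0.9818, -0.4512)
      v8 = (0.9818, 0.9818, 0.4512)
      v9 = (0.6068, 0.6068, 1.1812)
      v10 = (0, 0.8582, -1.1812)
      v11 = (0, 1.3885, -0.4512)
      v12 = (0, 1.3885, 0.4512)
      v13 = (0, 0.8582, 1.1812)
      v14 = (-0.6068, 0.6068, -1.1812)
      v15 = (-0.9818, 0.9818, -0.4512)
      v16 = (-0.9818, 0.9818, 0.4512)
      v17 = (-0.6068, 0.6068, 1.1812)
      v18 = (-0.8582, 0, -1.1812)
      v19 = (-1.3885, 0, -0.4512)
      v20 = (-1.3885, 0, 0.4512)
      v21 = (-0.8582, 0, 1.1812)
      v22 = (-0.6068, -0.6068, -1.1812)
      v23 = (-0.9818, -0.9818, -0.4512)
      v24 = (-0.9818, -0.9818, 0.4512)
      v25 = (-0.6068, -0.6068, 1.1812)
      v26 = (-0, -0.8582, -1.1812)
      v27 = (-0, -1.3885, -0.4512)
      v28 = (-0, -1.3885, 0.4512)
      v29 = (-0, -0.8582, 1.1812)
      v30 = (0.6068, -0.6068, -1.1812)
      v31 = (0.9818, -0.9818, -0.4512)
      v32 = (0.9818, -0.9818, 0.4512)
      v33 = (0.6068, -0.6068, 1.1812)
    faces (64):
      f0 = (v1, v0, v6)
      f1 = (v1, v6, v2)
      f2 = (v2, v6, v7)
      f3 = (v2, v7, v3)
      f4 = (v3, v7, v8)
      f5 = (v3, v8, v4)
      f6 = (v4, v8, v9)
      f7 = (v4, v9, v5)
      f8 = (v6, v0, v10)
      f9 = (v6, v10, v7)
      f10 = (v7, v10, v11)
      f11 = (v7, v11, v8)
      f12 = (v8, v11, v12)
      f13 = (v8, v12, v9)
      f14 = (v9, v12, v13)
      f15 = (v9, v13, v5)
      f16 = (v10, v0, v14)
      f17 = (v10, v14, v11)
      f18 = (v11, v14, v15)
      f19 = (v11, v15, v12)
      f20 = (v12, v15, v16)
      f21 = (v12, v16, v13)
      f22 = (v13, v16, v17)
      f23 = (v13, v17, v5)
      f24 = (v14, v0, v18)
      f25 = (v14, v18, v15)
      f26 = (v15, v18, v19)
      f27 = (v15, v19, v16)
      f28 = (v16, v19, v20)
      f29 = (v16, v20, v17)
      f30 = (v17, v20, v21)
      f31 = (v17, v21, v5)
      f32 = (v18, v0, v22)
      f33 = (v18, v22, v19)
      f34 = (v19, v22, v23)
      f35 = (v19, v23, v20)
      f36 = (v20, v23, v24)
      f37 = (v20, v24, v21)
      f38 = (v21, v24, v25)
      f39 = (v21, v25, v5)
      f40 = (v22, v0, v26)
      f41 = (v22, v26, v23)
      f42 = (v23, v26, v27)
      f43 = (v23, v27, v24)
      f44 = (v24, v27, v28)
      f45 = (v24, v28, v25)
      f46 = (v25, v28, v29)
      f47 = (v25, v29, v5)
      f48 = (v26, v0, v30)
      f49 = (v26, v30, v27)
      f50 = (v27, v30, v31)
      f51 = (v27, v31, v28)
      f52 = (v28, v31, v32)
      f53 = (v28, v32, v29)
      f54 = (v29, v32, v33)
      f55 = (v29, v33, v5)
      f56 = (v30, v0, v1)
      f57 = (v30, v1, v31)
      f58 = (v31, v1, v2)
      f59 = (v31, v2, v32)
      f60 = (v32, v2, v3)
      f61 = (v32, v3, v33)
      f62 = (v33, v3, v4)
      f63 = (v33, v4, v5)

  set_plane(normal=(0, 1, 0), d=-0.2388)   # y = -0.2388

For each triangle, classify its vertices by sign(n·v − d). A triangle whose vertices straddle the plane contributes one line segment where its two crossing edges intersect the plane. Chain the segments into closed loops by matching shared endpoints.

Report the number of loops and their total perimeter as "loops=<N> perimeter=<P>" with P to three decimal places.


loops=1 perimeter=8.567

Straddling triangles (20 of 64):
  (v18,v0,v22) [++-] → (-0.2388, -0.2388, -1.35028)–(-0.759264, -0.2388, -1.1812)  len=0.5472
  (v18,v22,v19) [+-+] → (-0.759264, -0.2388, -1.1812)–(-1.08087, -0.2388, -0.738484)  len=0.5472
  (v19,v22,v23) [+--] → (-1.08087, -0.2388, -0.738484)–(-1.28958, -0.2388, -0.4512)  len=0.3551
  (v19,v23,v20) [+-+] → (-1.28958, -0.2388, -0.4512)–(-1.28958, -0.2388, 0.231712)  len=0.6829
  (v20,v23,v24) [+--] → (-1.28958, -0.2388, 0.231712)–(-1.28958, -0.2388, 0.4512)  len=0.2195
  (v20,v24,v21) [+-+] → (-1.28958, -0.2388, 0.4512)–(-0.888263, -0.2388, 1.00364)  len=0.6828
  (v21,v24,v25) [+--] → (-0.888263, -0.2388, 1.00364)–(-0.759264, -0.2388, 1.1812)  len=0.2195
  (v21,v25,v5) [+-+] → (-0.759264, -0.2388, 1.1812)–(-0.2388, -0.2388, 1.35028)  len=0.5472
  (v22,v0,v26) [-+-] → (-0.2388, -0.2388, -1.35028)–(0, -0.2388, -1.38242)  len=0.2410
  (v25,v29,v5) [--+] → (0, -0.2388, 1.38242)–(-0.2388, -0.2388, 1.35028)  len=0.2410
  (v26,v0,v30) [-+-] → (0, -0.2388, -1.38242)–(0.2388, -0.2388, -1.35028)  len=0.2410
  (v29,v33,v5) [--+] → (0.2388, -0.2388, 1.35028)–(0, -0.2388, 1.38242)  len=0.2410
  (v30,v0,v1) [-++] → (0.2388, -0.2388, -1.35028)–(0.759264, -0.2388, -1.1812)  len=0.5472
  (v30,v1,v31) [-+-] → (0.759264, -0.2388, -1.1812)–(0.888263, -0.2388, -1.00364)  len=0.2195
  (v31,v1,v2) [-++] → (0.888263, -0.2388, -1.00364)–(1.28958, -0.2388, -0.4512)  len=0.6828
  (v31,v2,v32) [-+-] → (1.28958, -0.2388, -0.4512)–(1.28958, -0.2388, -0.231712)  len=0.2195
  (v32,v2,v3) [-++] → (1.28958, -0.2388, -0.231712)–(1.28958, -0.2388, 0.4512)  len=0.6829
  (v32,v3,v33) [-+-] → (1.28958, -0.2388, 0.4512)–(1.08087, -0.2388, 0.738484)  len=0.3551
  (v33,v3,v4) [-++] → (1.08087, -0.2388, 0.738484)–(0.759264, -0.2388, 1.1812)  len=0.5472
  (v33,v4,v5) [-++] → (0.759264, -0.2388, 1.1812)–(0.2388, -0.2388, 1.35028)  len=0.5472

Chained into 1 loop(s):
  loop 1: 20 segments, perimeter = 8.5667
Total perimeter = 8.567


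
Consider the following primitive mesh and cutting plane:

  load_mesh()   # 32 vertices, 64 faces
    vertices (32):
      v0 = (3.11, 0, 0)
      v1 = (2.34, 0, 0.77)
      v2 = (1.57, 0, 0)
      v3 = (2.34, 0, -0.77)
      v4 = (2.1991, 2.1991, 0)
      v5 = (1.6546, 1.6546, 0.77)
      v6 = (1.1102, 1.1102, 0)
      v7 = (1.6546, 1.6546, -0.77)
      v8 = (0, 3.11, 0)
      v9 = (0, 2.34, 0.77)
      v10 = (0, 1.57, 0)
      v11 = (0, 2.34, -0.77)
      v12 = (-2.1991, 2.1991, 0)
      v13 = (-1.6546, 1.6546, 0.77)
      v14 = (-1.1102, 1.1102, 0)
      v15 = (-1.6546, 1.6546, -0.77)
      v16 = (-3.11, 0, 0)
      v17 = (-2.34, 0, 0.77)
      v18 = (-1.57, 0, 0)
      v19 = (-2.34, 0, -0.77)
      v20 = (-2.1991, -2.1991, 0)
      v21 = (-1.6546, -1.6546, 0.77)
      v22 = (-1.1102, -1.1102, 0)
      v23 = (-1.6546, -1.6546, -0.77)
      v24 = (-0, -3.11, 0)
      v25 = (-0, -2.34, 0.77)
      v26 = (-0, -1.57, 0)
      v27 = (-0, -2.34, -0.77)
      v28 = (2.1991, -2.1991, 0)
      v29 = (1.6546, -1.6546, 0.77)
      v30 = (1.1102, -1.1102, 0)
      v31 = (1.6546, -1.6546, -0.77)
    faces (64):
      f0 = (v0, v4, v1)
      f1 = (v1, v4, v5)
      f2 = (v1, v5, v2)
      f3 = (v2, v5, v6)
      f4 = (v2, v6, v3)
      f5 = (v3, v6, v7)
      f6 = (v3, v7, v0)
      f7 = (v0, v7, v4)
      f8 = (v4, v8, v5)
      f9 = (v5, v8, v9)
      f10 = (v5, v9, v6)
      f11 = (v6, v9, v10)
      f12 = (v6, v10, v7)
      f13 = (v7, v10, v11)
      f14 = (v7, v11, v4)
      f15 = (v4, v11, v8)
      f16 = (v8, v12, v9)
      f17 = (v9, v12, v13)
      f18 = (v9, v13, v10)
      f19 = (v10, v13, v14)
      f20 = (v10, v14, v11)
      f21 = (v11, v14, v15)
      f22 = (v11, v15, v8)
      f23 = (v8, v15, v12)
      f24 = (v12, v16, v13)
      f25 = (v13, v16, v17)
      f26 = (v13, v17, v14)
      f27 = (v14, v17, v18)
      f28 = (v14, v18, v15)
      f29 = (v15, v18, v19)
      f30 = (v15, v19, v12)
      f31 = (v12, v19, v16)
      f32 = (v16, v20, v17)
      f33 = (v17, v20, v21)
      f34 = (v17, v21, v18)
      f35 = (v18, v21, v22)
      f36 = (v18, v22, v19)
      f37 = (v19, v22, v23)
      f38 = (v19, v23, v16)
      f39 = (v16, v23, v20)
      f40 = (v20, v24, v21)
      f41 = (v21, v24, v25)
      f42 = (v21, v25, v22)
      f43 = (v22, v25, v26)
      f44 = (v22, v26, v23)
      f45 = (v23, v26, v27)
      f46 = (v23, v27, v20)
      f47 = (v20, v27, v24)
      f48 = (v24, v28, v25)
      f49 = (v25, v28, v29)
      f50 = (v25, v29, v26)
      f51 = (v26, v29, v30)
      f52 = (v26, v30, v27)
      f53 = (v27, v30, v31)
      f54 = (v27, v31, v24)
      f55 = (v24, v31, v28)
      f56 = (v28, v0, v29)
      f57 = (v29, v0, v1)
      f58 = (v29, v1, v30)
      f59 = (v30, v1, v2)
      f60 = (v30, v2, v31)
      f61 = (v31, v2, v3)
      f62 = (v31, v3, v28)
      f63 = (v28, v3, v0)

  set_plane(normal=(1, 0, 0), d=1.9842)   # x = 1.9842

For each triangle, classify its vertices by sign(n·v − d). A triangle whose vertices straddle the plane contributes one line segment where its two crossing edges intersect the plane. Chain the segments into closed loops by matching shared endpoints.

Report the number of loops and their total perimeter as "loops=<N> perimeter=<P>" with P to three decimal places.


loops=1 perimeter=10.310

Straddling triangles (18 of 64):
  (v1,v4,v5) [++-] → (1.9842, 1.9842, 0.303899)–(1.9842, 0.858924, 0.77)  len=1.2180
  (v1,v5,v2) [+--] → (1.9842, 0.858924, 0.77)–(1.9842, 0, 0.4142)  len=0.9297
  (v2,v6,v3) [--+] → (1.9842, 0.321198, -0.547227)–(1.9842, 0, -0.4142)  len=0.3477
  (v3,v6,v7) [+--] → (1.9842, 0.321198, -0.547227)–(1.9842, 0.858924, -0.77)  len=0.5820
  (v3,v7,v0) [+-+] → (1.9842, 0.858924, -0.77)–(1.9842, 1.27989, -0.59562)  len=0.4557
  (v0,v7,v4) [+-+] → (1.9842, 1.27989, -0.59562)–(1.9842, 1.9842, -0.303899)  len=0.7623
  (v4,v8,v5) [+--] → (1.9842, 2.28811, 0)–(1.9842, 1.9842, 0.303899)  len=0.4298
  (v7,v11,v4) [--+] → (1.9842, 2.21287, -0.0752458)–(1.9842, 1.9842, -0.303899)  len=0.3234
  (v4,v11,v8) [+--] → (1.9842, 2.21287, -0.0752458)–(1.9842, 2.28811, 0)  len=0.1064
  (v24,v28,v25) [-+-] → (1.9842, -2.28811, 0)–(1.9842, -2.21287, 0.0752458)  len=0.1064
  (v25,v28,v29) [-+-] → (1.9842, -2.21287, 0.0752458)–(1.9842, -1.9842, 0.303899)  len=0.3234
  (v24,v31,v28) [--+] → (1.9842, -1.9842, -0.303899)–(1.9842, -2.28811, 0)  len=0.4298
  (v28,v0,v29) [++-] → (1.9842, -1.27989, 0.59562)–(1.9842, -1.9842, 0.303899)  len=0.7623
  (v29,v0,v1) [-++] → (1.9842, -1.27989, 0.59562)–(1.9842, -0.858924, 0.77)  len=0.4557
  (v29,v1,v30) [-+-] → (1.9842, -0.858924, 0.77)–(1.9842, -0.321198, 0.547227)  len=0.5820
  (v30,v1,v2) [-+-] → (1.9842, -0.321198, 0.547227)–(1.9842, 0, 0.4142)  len=0.3477
  (v31,v2,v3) [--+] → (1.9842, 0, -0.4142)–(1.9842, -0.858924, -0.77)  len=0.9297
  (v31,v3,v28) [-++] → (1.9842, -0.858924, -0.77)–(1.9842, -1.9842, -0.303899)  len=1.2180

Chained into 1 loop(s):
  loop 1: 18 segments, perimeter = 10.3099
Total perimeter = 10.310


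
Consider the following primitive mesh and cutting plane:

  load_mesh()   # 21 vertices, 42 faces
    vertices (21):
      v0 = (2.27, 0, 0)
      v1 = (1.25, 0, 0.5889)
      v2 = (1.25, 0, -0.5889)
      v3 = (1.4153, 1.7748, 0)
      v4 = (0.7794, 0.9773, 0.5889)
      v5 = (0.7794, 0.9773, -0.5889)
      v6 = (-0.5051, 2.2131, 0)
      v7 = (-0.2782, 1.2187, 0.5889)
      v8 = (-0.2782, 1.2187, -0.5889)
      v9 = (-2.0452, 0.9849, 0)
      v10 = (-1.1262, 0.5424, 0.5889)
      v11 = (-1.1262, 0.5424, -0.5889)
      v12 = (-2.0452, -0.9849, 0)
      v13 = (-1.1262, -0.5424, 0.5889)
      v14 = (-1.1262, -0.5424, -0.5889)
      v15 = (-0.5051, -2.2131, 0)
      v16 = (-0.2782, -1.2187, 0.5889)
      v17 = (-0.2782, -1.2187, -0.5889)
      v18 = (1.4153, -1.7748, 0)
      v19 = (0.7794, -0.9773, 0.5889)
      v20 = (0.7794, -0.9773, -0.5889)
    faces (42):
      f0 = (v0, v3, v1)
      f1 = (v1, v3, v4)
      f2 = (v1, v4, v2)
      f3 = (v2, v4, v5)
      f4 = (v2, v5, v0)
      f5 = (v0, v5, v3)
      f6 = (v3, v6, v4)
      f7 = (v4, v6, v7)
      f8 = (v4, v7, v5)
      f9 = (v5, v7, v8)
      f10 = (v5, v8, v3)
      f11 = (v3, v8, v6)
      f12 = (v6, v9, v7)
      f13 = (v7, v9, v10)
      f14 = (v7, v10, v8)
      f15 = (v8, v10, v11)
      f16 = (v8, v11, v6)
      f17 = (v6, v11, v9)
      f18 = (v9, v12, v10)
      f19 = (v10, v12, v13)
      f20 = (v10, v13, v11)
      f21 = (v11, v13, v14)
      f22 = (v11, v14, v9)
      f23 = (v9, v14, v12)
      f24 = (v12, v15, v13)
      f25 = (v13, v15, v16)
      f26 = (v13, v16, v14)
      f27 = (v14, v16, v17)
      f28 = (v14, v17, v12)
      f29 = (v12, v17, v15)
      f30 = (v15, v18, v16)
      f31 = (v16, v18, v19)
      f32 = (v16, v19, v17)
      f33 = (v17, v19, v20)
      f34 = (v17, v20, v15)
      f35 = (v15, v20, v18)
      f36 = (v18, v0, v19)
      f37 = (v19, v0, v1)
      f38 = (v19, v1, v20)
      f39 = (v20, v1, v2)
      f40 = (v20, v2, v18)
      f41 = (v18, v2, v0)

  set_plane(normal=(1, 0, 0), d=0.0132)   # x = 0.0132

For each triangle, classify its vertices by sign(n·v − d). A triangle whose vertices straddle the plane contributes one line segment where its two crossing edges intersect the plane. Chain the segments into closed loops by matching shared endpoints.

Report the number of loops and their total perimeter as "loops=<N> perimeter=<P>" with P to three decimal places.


Straddling triangles (12 of 42):
  (v3,v6,v4) [+-+] → (0.0132, 2.09481, 0)–(0.0132, 1.71445, 0.237623)  len=0.4485
  (v4,v6,v7) [+--] → (0.0132, 1.71445, 0.237623)–(0.0132, 1.15219, 0.5889)  len=0.6630
  (v4,v7,v5) [+-+] → (0.0132, 1.15219, 0.5889)–(0.0132, 1.15219, 0.264381)  len=0.3245
  (v5,v7,v8) [+--] → (0.0132, 1.15219, 0.264381)–(0.0132, 1.15219, -0.5889)  len=0.8533
  (v5,v8,v3) [+-+] → (0.0132, 1.15219, -0.5889)–(0.0132, 1.31439, -0.487568)  len=0.1913
  (v3,v8,v6) [+--] → (0.0132, 1.31439, -0.487568)–(0.0132, 2.09481, 0)  len=0.9202
  (v15,v18,v16) [-+-] → (0.0132, -2.09481, 0)–(0.0132, -1.31439, 0.487568)  len=0.9202
  (v16,v18,v19) [-++] → (0.0132, -1.31439, 0.487568)–(0.0132, -1.15219, 0.5889)  len=0.1913
  (v16,v19,v17) [-+-] → (0.0132, -1.15219, 0.5889)–(0.0132, -1.15219, -0.264381)  len=0.8533
  (v17,v19,v20) [-++] → (0.0132, -1.15219, -0.264381)–(0.0132, -1.15219, -0.5889)  len=0.3245
  (v17,v20,v15) [-+-] → (0.0132, -1.15219, -0.5889)–(0.0132, -1.71445, -0.237623)  len=0.6630
  (v15,v20,v18) [-++] → (0.0132, -1.71445, -0.237623)–(0.0132, -2.09481, 0)  len=0.4485

Chained into 2 loop(s):
  loop 1: 6 segments, perimeter = 3.4007
  loop 2: 6 segments, perimeter = 3.4007
Total perimeter = 6.801

loops=2 perimeter=6.801


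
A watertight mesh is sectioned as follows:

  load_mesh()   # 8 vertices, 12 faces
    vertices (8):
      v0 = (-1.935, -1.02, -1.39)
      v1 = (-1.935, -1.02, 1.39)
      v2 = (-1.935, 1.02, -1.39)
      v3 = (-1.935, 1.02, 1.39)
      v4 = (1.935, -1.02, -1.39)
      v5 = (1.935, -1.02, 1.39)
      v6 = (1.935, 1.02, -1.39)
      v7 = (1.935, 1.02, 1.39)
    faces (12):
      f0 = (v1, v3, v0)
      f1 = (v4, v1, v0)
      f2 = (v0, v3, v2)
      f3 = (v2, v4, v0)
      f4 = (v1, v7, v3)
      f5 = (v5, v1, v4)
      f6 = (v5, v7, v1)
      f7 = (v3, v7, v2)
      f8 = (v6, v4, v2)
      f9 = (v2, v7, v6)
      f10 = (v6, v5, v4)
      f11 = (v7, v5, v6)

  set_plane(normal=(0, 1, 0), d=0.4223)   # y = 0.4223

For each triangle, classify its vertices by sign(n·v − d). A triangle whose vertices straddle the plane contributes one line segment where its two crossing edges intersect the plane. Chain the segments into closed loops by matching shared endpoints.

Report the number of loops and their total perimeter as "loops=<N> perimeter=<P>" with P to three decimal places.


loops=1 perimeter=13.300

Straddling triangles (8 of 12):
  (v1,v3,v0) [-+-] → (-1.935, 0.4223, 1.39)–(-1.935, 0.4223, 0.575487)  len=0.8145
  (v0,v3,v2) [-++] → (-1.935, 0.4223, 0.575487)–(-1.935, 0.4223, -1.39)  len=1.9655
  (v2,v4,v0) [+--] → (-0.801128, 0.4223, -1.39)–(-1.935, 0.4223, -1.39)  len=1.1339
  (v1,v7,v3) [-++] → (0.801128, 0.4223, 1.39)–(-1.935, 0.4223, 1.39)  len=2.7361
  (v5,v7,v1) [-+-] → (1.935, 0.4223, 1.39)–(0.801128, 0.4223, 1.39)  len=1.1339
  (v6,v4,v2) [+-+] → (1.935, 0.4223, -1.39)–(-0.801128, 0.4223, -1.39)  len=2.7361
  (v6,v5,v4) [+--] → (1.935, 0.4223, -0.575487)–(1.935, 0.4223, -1.39)  len=0.8145
  (v7,v5,v6) [+-+] → (1.935, 0.4223, 1.39)–(1.935, 0.4223, -0.575487)  len=1.9655

Chained into 1 loop(s):
  loop 1: 8 segments, perimeter = 13.3000
Total perimeter = 13.300


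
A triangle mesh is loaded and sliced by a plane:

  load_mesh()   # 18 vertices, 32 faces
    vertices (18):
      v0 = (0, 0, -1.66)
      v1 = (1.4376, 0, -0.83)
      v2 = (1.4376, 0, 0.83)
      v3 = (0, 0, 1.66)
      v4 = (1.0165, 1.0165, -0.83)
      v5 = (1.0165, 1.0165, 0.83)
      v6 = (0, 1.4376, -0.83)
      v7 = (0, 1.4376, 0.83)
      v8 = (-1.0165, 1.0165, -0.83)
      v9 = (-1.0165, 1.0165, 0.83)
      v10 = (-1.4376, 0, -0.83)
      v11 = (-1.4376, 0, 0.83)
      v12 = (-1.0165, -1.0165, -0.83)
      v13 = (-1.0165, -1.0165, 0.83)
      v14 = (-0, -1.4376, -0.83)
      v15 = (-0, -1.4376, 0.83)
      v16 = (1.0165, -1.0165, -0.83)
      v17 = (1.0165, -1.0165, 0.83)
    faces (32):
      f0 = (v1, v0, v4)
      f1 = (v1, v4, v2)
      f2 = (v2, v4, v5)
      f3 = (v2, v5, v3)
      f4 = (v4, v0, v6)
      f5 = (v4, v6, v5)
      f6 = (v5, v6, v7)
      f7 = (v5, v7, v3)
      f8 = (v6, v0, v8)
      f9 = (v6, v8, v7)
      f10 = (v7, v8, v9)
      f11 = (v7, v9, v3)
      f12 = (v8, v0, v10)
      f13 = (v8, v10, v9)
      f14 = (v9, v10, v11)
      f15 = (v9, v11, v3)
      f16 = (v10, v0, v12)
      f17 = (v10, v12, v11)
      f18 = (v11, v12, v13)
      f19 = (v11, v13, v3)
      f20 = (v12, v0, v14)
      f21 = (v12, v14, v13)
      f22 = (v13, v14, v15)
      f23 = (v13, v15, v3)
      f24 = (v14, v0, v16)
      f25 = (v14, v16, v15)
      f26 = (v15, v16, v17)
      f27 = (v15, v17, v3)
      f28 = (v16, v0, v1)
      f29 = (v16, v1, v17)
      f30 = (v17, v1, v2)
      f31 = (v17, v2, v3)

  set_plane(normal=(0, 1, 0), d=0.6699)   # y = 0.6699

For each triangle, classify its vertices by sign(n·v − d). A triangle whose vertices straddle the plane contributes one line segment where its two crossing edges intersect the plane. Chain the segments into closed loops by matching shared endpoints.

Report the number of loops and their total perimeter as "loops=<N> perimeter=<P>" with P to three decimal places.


loops=1 perimeter=8.339

Straddling triangles (12 of 32):
  (v1,v0,v4) [--+] → (0.6699, 0.6699, -1.11301)–(1.16008, 0.6699, -0.83)  len=0.5660
  (v1,v4,v2) [-+-] → (1.16008, 0.6699, -0.83)–(1.16008, 0.6699, -0.263983)  len=0.5660
  (v2,v4,v5) [-++] → (1.16008, 0.6699, -0.263983)–(1.16008, 0.6699, 0.83)  len=1.0940
  (v2,v5,v3) [-+-] → (1.16008, 0.6699, 0.83)–(0.6699, 0.6699, 1.11301)  len=0.5660
  (v4,v0,v6) [+-+] → (0.6699, 0.6699, -1.11301)–(0, 0.6699, -1.27323)  len=0.6888
  (v5,v7,v3) [++-] → (0, 0.6699, 1.27323)–(0.6699, 0.6699, 1.11301)  len=0.6888
  (v6,v0,v8) [+-+] → (0, 0.6699, -1.27323)–(-0.6699, 0.6699, -1.11301)  len=0.6888
  (v7,v9,v3) [++-] → (-0.6699, 0.6699, 1.11301)–(0, 0.6699, 1.27323)  len=0.6888
  (v8,v0,v10) [+--] → (-0.6699, 0.6699, -1.11301)–(-1.16008, 0.6699, -0.83)  len=0.5660
  (v8,v10,v9) [+-+] → (-1.16008, 0.6699, -0.83)–(-1.16008, 0.6699, 0.263983)  len=1.0940
  (v9,v10,v11) [+--] → (-1.16008, 0.6699, 0.263983)–(-1.16008, 0.6699, 0.83)  len=0.5660
  (v9,v11,v3) [+--] → (-1.16008, 0.6699, 0.83)–(-0.6699, 0.6699, 1.11301)  len=0.5660

Chained into 1 loop(s):
  loop 1: 12 segments, perimeter = 8.3392
Total perimeter = 8.339


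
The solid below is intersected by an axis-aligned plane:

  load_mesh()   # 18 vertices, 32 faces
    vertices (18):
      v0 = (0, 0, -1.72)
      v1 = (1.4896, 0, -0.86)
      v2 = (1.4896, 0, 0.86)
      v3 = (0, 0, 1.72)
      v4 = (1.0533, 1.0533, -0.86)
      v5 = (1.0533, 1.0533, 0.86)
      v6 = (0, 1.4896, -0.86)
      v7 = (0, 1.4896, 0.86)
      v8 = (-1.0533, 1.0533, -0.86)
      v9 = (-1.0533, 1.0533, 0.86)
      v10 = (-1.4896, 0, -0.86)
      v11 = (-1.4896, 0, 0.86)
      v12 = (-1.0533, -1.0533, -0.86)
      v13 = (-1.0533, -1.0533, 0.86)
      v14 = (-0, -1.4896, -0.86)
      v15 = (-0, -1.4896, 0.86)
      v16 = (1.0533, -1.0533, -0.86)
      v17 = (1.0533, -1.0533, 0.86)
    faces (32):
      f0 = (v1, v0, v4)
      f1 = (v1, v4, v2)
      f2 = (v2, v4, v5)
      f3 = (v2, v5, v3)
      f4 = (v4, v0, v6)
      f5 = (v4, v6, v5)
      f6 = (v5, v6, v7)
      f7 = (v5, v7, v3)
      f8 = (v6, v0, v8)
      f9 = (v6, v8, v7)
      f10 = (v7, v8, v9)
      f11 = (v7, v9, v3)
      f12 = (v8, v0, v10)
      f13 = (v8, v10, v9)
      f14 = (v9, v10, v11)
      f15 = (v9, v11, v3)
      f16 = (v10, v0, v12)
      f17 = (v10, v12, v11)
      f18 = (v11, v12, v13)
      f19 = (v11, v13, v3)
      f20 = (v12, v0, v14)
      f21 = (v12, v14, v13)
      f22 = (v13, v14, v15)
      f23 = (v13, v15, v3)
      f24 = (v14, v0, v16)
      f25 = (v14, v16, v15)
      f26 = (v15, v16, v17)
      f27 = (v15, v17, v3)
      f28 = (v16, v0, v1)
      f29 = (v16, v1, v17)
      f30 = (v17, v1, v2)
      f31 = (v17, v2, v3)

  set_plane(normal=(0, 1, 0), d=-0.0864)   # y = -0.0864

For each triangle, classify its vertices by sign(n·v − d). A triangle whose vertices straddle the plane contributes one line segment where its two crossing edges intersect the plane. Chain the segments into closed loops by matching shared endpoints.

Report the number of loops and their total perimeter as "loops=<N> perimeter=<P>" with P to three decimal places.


Straddling triangles (12 of 32):
  (v10,v0,v12) [++-] → (-0.0864, -0.0864, -1.64946)–(-1.45381, -0.0864, -0.86)  len=1.5789
  (v10,v12,v11) [+-+] → (-1.45381, -0.0864, -0.86)–(-1.45381, -0.0864, 0.718912)  len=1.5789
  (v11,v12,v13) [+--] → (-1.45381, -0.0864, 0.718912)–(-1.45381, -0.0864, 0.86)  len=0.1411
  (v11,v13,v3) [+-+] → (-1.45381, -0.0864, 0.86)–(-0.0864, -0.0864, 1.64946)  len=1.5789
  (v12,v0,v14) [-+-] → (-0.0864, -0.0864, -1.64946)–(0, -0.0864, -1.67012)  len=0.0888
  (v13,v15,v3) [--+] → (0, -0.0864, 1.67012)–(-0.0864, -0.0864, 1.64946)  len=0.0888
  (v14,v0,v16) [-+-] → (0, -0.0864, -1.67012)–(0.0864, -0.0864, -1.64946)  len=0.0888
  (v15,v17,v3) [--+] → (0.0864, -0.0864, 1.64946)–(0, -0.0864, 1.67012)  len=0.0888
  (v16,v0,v1) [-++] → (0.0864, -0.0864, -1.64946)–(1.45381, -0.0864, -0.86)  len=1.5789
  (v16,v1,v17) [-+-] → (1.45381, -0.0864, -0.86)–(1.45381, -0.0864, -0.718912)  len=0.1411
  (v17,v1,v2) [-++] → (1.45381, -0.0864, -0.718912)–(1.45381, -0.0864, 0.86)  len=1.5789
  (v17,v2,v3) [-++] → (1.45381, -0.0864, 0.86)–(0.0864, -0.0864, 1.64946)  len=1.5789

Chained into 1 loop(s):
  loop 1: 12 segments, perimeter = 10.1111
Total perimeter = 10.111

loops=1 perimeter=10.111
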